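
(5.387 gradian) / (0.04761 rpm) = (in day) 0.0001964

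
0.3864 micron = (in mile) 2.401e-10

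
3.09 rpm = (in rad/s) 0.3236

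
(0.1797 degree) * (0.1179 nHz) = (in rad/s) 3.698e-13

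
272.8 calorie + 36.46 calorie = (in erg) 1.294e+10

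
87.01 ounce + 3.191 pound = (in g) 3914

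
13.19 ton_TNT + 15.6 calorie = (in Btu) 5.231e+07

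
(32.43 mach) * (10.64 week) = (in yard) 7.771e+10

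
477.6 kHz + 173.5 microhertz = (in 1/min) 2.866e+07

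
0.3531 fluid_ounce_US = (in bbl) 6.568e-05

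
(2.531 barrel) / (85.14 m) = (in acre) 1.168e-06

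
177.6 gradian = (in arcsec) 5.754e+05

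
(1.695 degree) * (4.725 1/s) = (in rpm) 1.335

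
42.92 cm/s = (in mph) 0.9601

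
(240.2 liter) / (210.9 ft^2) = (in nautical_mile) 6.62e-06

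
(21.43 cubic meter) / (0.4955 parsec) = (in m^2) 1.402e-15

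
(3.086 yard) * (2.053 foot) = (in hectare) 0.0001766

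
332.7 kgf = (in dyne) 3.263e+08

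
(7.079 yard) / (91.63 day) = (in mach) 2.401e-09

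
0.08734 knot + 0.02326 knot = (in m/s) 0.0569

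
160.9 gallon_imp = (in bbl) 4.601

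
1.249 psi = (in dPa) 8.612e+04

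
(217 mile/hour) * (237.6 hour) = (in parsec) 2.689e-09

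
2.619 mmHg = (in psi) 0.05064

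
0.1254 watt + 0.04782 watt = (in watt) 0.1732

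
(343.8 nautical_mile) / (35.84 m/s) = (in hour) 4.935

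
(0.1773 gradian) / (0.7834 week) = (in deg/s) 3.368e-07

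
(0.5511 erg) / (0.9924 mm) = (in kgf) 5.663e-06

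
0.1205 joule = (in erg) 1.205e+06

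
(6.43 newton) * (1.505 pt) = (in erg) 3.414e+04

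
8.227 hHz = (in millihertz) 8.227e+05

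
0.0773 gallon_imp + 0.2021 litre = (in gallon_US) 0.1462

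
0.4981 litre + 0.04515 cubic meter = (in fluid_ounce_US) 1544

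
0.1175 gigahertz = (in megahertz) 117.5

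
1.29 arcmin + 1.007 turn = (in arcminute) 2.175e+04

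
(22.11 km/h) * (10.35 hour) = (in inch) 9.009e+06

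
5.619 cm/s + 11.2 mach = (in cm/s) 3.814e+05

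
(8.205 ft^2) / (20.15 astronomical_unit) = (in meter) 2.529e-13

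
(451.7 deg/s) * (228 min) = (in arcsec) 2.225e+10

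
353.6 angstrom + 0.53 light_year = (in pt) 1.421e+19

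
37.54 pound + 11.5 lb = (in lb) 49.04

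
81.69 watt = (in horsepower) 0.1095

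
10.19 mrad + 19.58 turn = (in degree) 7049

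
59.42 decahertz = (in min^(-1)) 3.565e+04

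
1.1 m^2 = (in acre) 0.0002718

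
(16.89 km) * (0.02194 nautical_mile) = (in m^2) 6.863e+05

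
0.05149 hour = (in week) 0.0003065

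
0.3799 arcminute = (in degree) 0.006332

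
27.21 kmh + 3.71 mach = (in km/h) 4575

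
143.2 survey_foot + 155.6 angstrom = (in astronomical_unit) 2.918e-10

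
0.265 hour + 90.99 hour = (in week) 0.5432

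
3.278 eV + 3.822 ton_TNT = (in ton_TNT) 3.822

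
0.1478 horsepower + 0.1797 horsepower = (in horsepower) 0.3275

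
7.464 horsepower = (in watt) 5566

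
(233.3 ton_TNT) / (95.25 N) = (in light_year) 1.083e-06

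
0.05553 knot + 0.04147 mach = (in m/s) 14.15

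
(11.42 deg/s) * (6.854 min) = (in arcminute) 2.818e+05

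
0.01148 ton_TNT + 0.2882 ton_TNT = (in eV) 7.826e+27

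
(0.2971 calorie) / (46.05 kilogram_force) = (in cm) 0.2753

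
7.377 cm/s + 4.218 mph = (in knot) 3.809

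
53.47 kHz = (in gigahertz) 5.347e-05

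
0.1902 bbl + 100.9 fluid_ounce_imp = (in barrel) 0.2082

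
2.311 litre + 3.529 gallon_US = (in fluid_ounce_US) 529.9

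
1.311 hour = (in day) 0.05462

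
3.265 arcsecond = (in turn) 2.519e-06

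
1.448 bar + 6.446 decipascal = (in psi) 21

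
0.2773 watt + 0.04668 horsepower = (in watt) 35.09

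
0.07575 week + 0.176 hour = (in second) 4.645e+04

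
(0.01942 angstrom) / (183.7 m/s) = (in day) 1.224e-19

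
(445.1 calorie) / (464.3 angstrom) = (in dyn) 4.011e+15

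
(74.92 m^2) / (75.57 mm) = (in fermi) 9.914e+17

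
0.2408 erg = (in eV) 1.503e+11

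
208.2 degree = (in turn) 0.5783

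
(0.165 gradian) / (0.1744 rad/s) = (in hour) 4.128e-06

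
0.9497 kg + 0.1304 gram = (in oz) 33.5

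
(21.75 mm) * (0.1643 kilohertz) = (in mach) 0.01049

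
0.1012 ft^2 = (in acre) 2.323e-06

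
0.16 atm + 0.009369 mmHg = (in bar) 0.1621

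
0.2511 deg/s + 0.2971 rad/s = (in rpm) 2.879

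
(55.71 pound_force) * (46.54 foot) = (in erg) 3.515e+10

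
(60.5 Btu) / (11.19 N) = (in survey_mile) 3.544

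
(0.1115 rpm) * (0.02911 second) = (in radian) 0.0003399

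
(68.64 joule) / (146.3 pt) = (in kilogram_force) 135.6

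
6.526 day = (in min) 9397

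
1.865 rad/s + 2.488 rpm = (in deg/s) 121.8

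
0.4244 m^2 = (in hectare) 4.244e-05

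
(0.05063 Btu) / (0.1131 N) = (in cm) 4.723e+04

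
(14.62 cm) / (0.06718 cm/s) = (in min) 3.627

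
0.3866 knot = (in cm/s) 19.89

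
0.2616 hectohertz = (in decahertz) 2.616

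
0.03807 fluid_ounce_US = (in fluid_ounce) 0.03807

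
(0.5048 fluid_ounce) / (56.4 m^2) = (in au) 1.769e-18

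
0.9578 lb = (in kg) 0.4345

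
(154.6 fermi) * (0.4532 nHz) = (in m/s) 7.006e-23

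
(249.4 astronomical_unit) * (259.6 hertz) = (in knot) 1.883e+16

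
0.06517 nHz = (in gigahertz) 6.517e-20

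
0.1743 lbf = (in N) 0.7753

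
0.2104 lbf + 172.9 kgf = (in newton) 1697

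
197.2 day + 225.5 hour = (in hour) 4958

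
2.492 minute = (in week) 0.0002472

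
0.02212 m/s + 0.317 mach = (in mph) 241.5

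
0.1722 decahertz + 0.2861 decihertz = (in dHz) 17.51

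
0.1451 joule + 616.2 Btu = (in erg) 6.501e+12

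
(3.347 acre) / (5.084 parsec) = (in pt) 2.447e-10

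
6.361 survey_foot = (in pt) 5496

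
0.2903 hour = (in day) 0.0121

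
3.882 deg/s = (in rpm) 0.647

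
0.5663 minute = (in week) 5.618e-05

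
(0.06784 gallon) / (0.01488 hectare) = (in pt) 0.004892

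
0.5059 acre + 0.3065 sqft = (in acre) 0.5059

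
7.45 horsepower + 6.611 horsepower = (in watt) 1.049e+04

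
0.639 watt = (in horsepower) 0.0008569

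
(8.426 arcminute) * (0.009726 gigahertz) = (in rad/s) 2.384e+04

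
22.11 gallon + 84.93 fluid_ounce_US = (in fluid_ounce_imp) 3034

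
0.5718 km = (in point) 1.621e+06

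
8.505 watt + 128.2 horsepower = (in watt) 9.561e+04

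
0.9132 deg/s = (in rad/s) 0.01594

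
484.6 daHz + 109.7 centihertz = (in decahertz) 484.7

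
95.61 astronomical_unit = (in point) 4.054e+16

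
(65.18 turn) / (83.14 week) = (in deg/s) 0.0004667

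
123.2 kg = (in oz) 4346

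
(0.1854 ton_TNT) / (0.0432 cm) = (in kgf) 1.831e+11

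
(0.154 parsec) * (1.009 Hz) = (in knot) 9.32e+15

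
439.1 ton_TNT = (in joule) 1.837e+12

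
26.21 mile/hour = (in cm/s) 1172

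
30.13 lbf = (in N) 134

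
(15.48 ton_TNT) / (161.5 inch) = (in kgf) 1.61e+09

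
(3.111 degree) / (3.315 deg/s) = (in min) 0.01564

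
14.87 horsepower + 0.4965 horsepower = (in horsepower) 15.37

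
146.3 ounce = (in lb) 9.144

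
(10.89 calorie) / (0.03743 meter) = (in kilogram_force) 124.1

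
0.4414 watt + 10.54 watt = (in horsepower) 0.01473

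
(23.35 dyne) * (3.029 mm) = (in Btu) 6.704e-10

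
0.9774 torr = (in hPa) 1.303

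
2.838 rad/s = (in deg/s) 162.6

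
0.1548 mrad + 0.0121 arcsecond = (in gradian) 0.009859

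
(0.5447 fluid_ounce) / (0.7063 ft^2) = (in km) 2.455e-07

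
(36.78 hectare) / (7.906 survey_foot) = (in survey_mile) 94.84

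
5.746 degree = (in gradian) 6.384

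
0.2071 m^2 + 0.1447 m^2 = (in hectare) 3.518e-05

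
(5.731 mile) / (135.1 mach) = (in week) 3.315e-07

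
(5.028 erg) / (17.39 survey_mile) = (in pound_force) 4.039e-12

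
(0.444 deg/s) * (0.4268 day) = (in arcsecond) 5.894e+07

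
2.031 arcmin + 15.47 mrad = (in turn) 0.002556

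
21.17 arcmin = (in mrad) 6.158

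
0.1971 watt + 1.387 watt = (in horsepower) 0.002124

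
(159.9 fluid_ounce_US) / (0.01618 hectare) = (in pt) 0.08285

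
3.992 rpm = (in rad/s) 0.418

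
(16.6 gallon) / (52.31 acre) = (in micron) 0.2968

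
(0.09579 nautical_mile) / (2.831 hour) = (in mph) 0.03894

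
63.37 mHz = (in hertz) 0.06337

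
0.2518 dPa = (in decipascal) 0.2518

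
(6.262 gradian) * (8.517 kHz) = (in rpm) 8000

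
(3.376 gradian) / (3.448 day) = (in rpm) 1.7e-06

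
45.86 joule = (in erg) 4.586e+08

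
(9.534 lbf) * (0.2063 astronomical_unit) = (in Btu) 1.241e+09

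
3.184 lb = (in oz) 50.94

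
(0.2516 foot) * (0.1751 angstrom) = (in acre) 3.318e-16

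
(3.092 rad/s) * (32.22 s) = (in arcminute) 3.425e+05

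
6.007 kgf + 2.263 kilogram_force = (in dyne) 8.11e+06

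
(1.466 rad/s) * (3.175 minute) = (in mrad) 2.793e+05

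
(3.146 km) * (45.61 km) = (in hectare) 1.435e+04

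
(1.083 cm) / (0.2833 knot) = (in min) 0.001238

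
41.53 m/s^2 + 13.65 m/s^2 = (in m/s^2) 55.18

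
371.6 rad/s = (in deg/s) 2.129e+04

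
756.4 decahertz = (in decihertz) 7.564e+04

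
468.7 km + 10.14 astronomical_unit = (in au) 10.14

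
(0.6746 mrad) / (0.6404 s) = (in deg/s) 0.06036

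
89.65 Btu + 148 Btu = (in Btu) 237.7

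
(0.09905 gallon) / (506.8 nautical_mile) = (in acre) 9.871e-14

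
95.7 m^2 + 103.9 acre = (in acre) 103.9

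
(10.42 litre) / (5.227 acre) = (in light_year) 5.207e-23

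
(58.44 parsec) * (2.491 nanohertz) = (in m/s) 4.492e+09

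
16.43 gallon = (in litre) 62.19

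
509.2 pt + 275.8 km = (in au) 1.844e-06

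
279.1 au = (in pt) 1.184e+17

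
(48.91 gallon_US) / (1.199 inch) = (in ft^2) 65.44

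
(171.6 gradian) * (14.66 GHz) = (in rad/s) 3.952e+10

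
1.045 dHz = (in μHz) 1.045e+05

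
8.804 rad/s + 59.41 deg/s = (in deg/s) 563.8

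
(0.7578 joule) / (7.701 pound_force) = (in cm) 2.212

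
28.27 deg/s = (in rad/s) 0.4934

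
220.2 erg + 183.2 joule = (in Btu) 0.1736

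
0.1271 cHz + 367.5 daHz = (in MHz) 0.003675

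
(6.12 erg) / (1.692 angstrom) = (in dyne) 3.617e+08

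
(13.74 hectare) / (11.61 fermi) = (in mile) 7.354e+15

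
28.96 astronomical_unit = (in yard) 4.738e+12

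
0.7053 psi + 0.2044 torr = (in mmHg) 36.68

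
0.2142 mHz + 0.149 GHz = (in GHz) 0.149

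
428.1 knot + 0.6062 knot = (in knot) 428.7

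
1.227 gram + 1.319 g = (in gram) 2.546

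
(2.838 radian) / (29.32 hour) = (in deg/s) 0.001541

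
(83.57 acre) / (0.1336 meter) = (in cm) 2.531e+08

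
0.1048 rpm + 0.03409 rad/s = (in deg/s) 2.582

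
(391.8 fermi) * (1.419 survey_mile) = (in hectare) 8.947e-14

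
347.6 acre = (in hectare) 140.7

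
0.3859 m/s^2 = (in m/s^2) 0.3859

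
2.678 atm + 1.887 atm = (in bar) 4.625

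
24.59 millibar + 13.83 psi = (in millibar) 978.1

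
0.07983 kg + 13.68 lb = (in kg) 6.285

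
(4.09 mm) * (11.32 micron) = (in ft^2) 4.984e-07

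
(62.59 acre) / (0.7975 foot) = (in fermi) 1.042e+21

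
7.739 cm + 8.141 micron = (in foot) 0.2539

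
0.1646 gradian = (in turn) 0.0004115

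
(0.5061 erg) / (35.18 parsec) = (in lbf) 1.048e-26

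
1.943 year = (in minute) 1.021e+06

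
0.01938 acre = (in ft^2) 844.2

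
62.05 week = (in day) 434.4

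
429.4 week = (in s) 2.597e+08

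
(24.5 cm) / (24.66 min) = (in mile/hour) 0.0003704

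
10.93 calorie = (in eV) 2.854e+20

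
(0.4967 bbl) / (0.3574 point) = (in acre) 0.1548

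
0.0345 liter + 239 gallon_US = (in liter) 904.7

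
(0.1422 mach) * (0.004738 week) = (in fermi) 1.387e+20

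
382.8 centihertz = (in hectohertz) 0.03828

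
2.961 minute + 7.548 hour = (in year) 0.0008673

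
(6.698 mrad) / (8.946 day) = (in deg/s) 4.965e-07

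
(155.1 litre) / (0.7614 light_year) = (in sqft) 2.318e-16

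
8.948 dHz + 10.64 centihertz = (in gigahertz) 1.001e-09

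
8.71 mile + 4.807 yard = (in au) 9.373e-08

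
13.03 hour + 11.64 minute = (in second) 4.761e+04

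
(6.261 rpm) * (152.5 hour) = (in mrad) 3.6e+08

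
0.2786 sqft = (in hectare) 2.588e-06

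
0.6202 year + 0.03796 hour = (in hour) 5433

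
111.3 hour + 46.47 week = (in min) 4.751e+05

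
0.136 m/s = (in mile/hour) 0.3042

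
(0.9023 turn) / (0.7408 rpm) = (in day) 0.0008458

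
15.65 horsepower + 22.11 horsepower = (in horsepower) 37.76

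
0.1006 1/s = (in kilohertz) 0.0001006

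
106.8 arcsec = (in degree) 0.02967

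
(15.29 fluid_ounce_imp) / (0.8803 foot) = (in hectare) 1.619e-07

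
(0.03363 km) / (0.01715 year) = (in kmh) 0.0002239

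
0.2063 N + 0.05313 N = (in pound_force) 0.05832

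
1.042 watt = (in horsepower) 0.001397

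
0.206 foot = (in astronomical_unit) 4.197e-13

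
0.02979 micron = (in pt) 8.444e-05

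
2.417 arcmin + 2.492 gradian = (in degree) 2.283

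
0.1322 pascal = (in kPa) 0.0001322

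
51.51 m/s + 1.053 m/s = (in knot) 102.2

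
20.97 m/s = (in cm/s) 2097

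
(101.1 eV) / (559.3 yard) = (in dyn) 3.167e-15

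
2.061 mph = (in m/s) 0.9213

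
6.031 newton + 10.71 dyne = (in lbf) 1.356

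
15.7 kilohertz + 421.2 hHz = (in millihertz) 5.782e+07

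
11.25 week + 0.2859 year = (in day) 183.1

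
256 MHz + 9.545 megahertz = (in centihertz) 2.655e+10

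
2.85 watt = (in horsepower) 0.003822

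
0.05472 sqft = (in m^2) 0.005084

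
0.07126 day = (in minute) 102.6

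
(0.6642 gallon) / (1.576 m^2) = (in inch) 0.06281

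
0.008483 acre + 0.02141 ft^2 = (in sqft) 369.5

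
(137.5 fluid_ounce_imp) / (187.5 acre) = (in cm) 5.149e-07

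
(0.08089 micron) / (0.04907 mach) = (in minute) 8.069e-11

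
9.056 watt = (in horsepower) 0.01214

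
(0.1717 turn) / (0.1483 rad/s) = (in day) 8.42e-05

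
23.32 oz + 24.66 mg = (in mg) 6.611e+05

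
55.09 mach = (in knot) 3.646e+04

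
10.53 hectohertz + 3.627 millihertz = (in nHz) 1.053e+12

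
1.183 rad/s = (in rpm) 11.3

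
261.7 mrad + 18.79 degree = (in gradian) 37.54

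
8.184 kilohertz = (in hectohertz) 81.84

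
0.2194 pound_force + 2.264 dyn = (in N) 0.976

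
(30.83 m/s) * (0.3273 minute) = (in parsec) 1.962e-14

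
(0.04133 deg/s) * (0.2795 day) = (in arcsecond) 3.593e+06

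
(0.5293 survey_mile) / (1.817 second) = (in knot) 911.3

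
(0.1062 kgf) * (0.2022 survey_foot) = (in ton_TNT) 1.534e-11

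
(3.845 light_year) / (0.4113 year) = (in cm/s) 2.805e+11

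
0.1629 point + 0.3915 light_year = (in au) 2.476e+04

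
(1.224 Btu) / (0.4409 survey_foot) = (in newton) 9610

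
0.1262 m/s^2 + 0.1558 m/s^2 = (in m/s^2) 0.282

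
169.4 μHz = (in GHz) 1.694e-13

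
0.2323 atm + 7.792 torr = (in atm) 0.2426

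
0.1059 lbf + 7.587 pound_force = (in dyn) 3.422e+06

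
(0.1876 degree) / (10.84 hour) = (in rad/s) 8.39e-08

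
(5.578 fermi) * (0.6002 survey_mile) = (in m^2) 5.388e-12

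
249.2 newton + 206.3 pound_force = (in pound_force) 262.3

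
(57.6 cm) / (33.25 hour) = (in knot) 9.354e-06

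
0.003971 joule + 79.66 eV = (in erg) 3.971e+04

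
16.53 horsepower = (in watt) 1.233e+04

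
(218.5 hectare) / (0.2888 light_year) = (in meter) 7.997e-10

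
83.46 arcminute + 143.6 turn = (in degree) 5.17e+04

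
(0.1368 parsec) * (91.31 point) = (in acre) 3.36e+10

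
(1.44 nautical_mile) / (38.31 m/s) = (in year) 2.207e-06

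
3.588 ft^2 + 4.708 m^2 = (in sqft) 54.26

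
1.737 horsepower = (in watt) 1295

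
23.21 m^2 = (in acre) 0.005735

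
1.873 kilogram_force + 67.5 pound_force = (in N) 318.6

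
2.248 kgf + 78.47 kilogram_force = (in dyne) 7.916e+07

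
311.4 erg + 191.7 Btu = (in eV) 1.262e+24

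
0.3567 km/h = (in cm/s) 9.908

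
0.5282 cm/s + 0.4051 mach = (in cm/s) 1.379e+04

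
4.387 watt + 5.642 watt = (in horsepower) 0.01345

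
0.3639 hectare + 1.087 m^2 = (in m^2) 3640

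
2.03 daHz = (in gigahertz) 2.03e-08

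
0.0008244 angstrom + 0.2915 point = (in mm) 0.1028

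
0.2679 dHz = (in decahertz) 0.002679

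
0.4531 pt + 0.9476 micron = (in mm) 0.1608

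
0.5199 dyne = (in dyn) 0.5199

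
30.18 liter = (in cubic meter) 0.03018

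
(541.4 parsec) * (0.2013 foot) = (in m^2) 1.025e+18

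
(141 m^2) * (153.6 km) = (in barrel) 1.362e+08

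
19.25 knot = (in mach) 0.02908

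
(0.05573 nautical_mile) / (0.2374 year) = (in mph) 3.084e-05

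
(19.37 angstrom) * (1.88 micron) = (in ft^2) 3.92e-14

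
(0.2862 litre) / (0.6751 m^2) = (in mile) 2.634e-07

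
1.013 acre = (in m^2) 4099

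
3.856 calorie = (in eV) 1.007e+20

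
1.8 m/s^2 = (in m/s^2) 1.8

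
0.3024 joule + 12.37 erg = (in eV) 1.887e+18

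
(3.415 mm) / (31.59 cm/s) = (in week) 1.787e-08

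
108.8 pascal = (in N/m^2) 108.8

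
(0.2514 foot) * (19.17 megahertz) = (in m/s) 1.469e+06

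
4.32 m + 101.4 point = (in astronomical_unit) 2.912e-11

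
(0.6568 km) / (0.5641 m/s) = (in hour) 0.3234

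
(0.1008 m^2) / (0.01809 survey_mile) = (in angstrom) 3.462e+07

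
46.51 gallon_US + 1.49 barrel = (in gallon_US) 109.1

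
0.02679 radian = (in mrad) 26.79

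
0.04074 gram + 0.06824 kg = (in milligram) 6.828e+04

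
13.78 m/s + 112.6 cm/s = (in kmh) 53.66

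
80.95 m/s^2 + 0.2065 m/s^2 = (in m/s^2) 81.16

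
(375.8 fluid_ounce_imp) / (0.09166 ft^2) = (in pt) 3554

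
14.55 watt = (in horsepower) 0.01951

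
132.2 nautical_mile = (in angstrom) 2.448e+15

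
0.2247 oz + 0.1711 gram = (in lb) 0.01442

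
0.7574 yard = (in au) 4.63e-12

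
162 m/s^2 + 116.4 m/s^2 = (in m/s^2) 278.4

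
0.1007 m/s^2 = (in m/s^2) 0.1007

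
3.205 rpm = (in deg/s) 19.23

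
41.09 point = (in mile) 9.007e-06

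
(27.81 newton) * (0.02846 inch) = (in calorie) 0.004805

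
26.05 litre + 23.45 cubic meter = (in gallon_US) 6202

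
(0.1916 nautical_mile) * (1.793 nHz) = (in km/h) 2.29e-06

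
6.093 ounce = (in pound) 0.3808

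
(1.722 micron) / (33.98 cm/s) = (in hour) 1.408e-09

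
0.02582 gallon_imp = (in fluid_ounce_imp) 4.131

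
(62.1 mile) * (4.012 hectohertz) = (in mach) 1.178e+05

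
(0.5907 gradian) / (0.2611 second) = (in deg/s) 2.036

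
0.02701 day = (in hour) 0.6482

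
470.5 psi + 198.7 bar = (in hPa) 2.311e+05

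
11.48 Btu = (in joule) 1.211e+04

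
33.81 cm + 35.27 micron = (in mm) 338.1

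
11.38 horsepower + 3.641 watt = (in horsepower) 11.38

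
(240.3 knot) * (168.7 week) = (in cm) 1.261e+12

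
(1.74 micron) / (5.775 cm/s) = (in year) 9.554e-13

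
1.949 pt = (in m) 0.0006876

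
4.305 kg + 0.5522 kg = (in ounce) 171.3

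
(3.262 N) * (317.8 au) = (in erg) 1.551e+21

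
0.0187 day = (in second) 1616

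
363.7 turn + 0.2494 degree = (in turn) 363.7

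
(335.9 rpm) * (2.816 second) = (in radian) 99.05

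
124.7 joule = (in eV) 7.783e+20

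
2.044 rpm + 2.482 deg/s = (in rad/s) 0.2574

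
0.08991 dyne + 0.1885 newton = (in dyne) 1.885e+04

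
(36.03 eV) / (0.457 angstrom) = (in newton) 1.263e-07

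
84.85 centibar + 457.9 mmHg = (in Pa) 1.459e+05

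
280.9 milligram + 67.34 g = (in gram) 67.62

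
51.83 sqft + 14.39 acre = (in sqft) 6.269e+05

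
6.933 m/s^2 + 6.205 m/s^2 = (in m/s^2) 13.14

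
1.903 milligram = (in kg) 1.903e-06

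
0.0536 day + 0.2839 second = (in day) 0.0536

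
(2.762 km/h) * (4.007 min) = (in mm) 1.845e+05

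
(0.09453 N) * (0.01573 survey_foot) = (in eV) 2.829e+15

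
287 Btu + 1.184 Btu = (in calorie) 7.267e+04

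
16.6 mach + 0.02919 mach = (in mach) 16.63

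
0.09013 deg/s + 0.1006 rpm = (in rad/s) 0.01211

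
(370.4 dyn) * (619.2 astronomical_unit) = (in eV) 2.141e+30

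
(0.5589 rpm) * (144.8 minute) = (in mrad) 5.085e+05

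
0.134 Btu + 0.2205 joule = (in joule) 141.6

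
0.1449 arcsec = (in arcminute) 0.002415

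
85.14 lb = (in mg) 3.862e+07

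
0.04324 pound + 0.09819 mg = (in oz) 0.6918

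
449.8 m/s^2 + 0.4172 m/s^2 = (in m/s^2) 450.2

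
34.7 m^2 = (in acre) 0.008575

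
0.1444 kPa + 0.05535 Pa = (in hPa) 1.445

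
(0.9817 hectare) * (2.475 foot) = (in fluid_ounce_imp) 2.606e+08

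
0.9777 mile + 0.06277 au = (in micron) 9.39e+15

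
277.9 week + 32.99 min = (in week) 277.9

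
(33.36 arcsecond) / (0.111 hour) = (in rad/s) 4.047e-07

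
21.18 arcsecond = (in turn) 1.634e-05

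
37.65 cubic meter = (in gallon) 9946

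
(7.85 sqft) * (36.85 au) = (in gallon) 1.062e+15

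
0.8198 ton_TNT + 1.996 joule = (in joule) 3.43e+09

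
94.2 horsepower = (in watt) 7.024e+04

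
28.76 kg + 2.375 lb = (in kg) 29.84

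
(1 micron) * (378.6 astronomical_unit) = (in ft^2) 6.096e+08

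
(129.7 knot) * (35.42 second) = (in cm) 2.363e+05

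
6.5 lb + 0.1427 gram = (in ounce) 104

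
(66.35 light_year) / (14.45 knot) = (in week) 1.396e+11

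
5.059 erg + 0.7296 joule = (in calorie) 0.1744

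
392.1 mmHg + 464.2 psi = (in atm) 32.1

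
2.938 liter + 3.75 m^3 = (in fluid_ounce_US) 1.269e+05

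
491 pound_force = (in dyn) 2.184e+08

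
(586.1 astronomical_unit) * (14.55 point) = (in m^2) 4.501e+11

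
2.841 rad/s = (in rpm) 27.13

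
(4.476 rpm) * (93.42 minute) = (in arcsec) 5.419e+08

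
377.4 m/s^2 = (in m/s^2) 377.4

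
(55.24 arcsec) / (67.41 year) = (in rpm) 1.203e-12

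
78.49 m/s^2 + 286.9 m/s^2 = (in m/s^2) 365.4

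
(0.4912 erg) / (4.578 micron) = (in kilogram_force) 0.001094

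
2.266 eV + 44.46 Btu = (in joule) 4.691e+04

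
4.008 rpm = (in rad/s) 0.4197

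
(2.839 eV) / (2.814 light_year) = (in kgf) 1.742e-36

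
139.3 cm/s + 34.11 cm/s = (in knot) 3.371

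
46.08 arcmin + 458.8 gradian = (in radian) 7.22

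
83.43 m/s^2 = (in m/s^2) 83.43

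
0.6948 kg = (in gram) 694.8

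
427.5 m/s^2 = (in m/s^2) 427.5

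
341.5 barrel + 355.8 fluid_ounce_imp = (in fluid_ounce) 1.836e+06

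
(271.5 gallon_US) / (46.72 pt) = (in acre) 0.01541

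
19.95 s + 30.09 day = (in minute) 4.333e+04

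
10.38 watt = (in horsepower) 0.01392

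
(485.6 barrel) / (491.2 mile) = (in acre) 2.413e-08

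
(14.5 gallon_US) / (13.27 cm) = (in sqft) 4.452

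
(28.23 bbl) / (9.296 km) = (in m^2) 0.0004828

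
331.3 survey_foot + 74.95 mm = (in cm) 1.011e+04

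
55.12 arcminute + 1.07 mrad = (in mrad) 17.1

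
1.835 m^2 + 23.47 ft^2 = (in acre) 0.0009922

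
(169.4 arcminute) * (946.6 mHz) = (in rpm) 0.4454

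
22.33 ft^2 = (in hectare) 0.0002075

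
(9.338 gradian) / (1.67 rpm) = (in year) 2.66e-08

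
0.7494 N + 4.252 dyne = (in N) 0.7494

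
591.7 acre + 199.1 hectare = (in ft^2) 4.721e+07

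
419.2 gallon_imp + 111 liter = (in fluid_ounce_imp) 7.098e+04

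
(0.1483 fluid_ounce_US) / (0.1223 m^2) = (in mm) 0.03586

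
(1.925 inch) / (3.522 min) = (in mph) 0.0005176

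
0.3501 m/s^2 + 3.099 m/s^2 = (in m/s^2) 3.449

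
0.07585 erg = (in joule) 7.585e-09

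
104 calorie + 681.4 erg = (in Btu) 0.4124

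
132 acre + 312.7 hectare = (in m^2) 3.661e+06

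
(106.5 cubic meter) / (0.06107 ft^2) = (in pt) 5.321e+07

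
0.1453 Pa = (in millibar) 0.001453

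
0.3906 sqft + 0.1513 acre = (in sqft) 6591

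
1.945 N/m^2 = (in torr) 0.01459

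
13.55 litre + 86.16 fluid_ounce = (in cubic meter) 0.0161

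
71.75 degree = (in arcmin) 4305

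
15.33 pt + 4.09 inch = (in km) 0.0001093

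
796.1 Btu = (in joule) 8.399e+05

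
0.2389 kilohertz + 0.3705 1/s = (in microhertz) 2.393e+08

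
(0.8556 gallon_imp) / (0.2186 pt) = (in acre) 0.01246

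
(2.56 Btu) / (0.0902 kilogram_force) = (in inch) 1.202e+05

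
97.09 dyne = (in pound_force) 0.0002183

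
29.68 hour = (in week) 0.1767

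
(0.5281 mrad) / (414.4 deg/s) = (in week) 1.207e-10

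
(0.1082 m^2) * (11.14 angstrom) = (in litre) 1.205e-07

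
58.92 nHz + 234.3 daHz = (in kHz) 2.343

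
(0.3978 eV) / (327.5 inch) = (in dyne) 7.662e-16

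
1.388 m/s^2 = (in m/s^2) 1.388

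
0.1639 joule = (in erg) 1.639e+06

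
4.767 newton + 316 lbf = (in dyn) 1.41e+08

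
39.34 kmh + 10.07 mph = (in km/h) 55.55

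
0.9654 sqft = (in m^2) 0.08969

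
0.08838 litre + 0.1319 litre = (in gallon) 0.05819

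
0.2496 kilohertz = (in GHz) 2.496e-07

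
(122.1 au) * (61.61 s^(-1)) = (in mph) 2.517e+15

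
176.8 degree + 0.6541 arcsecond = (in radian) 3.086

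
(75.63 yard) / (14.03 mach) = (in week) 2.394e-08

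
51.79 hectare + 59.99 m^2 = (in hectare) 51.8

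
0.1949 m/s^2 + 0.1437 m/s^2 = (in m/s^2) 0.3386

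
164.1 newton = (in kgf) 16.73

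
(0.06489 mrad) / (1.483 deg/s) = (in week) 4.145e-09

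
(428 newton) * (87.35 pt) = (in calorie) 3.152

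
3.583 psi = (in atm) 0.2438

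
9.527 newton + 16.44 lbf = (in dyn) 8.266e+06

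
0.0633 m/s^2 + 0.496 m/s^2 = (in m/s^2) 0.5593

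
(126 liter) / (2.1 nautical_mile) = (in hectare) 3.24e-09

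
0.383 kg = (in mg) 3.83e+05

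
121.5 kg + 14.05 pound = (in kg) 127.9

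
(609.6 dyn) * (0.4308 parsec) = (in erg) 8.103e+20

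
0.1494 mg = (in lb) 3.294e-07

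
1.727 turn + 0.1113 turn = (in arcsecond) 2.382e+06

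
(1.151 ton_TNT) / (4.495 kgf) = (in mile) 6.788e+04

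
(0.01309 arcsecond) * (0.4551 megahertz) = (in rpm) 0.2758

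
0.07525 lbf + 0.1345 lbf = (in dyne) 9.33e+04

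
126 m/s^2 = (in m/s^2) 126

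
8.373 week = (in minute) 8.44e+04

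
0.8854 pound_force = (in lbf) 0.8854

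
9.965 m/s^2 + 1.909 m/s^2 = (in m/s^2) 11.87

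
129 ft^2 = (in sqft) 129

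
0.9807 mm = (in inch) 0.03861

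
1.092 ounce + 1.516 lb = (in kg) 0.7186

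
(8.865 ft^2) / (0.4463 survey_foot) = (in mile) 0.003762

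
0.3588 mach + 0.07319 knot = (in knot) 237.6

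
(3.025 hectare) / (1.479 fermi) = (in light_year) 2162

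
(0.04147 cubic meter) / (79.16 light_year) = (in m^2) 5.537e-20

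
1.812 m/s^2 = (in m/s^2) 1.812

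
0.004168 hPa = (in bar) 4.168e-06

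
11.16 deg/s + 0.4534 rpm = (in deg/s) 13.88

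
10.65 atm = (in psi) 156.5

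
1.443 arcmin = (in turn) 6.681e-05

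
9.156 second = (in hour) 0.002543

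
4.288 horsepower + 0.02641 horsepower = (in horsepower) 4.314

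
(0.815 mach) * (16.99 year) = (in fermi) 1.487e+26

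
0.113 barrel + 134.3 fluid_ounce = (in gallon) 5.795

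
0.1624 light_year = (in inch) 6.049e+16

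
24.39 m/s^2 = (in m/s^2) 24.39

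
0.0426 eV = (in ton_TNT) 1.631e-30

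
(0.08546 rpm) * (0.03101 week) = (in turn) 26.71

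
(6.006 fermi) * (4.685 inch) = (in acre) 1.766e-19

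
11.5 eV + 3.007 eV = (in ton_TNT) 5.555e-28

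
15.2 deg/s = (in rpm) 2.533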